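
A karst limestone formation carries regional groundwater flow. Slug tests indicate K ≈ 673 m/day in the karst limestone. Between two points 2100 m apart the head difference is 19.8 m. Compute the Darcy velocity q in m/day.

6.35

Hydraulic gradient i = Δh / L = 19.8 / 2100 = 0.009429.
Specific discharge q = K · i = 673.0 × 0.009429 = 6.345 m/day.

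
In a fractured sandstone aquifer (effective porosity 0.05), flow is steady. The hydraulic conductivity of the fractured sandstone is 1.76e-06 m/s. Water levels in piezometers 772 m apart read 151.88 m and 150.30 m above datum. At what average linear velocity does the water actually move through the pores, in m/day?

Convert K: 1.76e-06 m/s × 86400 = 0.1521 m/day.
Hydraulic gradient i = (151.88 − 150.30) / 772 = 1.58 / 772 = 0.002047.
Darcy flux q = K · i = 0.1521 × 0.002047 = 0.0003112 m/day.
Seepage velocity v = q / n_e = 0.0003112 / 0.05 = 0.006224 m/day.

0.00622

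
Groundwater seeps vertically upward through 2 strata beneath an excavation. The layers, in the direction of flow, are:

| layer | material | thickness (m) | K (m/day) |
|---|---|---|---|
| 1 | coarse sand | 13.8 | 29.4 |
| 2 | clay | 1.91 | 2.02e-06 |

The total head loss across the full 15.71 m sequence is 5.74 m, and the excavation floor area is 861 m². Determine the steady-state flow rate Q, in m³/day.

Flow is perpendicular to layering, so the layers act in series and the equivalent K is the thickness-weighted harmonic mean.
Total thickness L = 13.8 + 1.91 = 15.71 m.
Σ(b_i/K_i) = 13.8/29.4 + 1.91/2.02e-06 = 9.455e+05 d.
K_eq = L / Σ(b_i/K_i) = 15.71 / 9.455e+05 = 1.661e-05 m/day.
Q = K_eq · A · (Δh/L) = 1.661e-05 × 861 × (5.74/15.71) = 0.005227 m³/day.

0.00523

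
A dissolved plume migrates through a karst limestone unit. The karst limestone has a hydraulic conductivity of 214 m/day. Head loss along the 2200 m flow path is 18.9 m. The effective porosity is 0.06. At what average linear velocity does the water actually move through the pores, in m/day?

Hydraulic gradient i = Δh / L = 18.9 / 2200 = 0.008591.
Darcy flux q = K · i = 214.0 × 0.008591 = 1.838 m/day.
Seepage velocity v = q / n_e = 1.838 / 0.06 = 30.64 m/day.

30.6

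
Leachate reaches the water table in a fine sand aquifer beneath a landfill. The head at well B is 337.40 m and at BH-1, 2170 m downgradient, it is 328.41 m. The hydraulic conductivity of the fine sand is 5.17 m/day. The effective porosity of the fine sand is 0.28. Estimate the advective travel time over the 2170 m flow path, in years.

Hydraulic gradient i = (337.40 − 328.41) / 2170 = 8.99 / 2170 = 0.004143.
Darcy flux q = K · i = 5.170 × 0.004143 = 0.02142 m/day.
Seepage velocity v = q / n_e = 0.02142 / 0.28 = 0.07649 m/day.
Travel time t = L / v = 2170 / 0.07649 = 28368 days = 77.67 years.

77.7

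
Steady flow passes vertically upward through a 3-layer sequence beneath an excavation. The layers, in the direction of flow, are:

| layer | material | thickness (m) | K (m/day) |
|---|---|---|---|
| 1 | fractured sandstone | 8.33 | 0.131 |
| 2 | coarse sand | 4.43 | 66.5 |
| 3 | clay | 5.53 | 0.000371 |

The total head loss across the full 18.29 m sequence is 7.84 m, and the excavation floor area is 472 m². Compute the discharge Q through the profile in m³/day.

0.247

Flow is perpendicular to layering, so the layers act in series and the equivalent K is the thickness-weighted harmonic mean.
Total thickness L = 8.33 + 4.43 + 5.53 = 18.29 m.
Σ(b_i/K_i) = 8.33/0.131 + 4.43/66.5 + 5.53/0.000371 = 14969 d.
K_eq = L / Σ(b_i/K_i) = 18.29 / 14969 = 0.001222 m/day.
Q = K_eq · A · (Δh/L) = 0.001222 × 472 × (7.84/18.29) = 0.2472 m³/day.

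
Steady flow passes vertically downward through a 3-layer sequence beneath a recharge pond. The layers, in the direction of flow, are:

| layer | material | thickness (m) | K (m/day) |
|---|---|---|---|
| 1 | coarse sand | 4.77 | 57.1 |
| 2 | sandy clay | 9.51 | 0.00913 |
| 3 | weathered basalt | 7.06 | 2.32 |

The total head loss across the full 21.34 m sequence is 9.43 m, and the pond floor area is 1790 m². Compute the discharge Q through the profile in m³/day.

Flow is perpendicular to layering, so the layers act in series and the equivalent K is the thickness-weighted harmonic mean.
Total thickness L = 4.77 + 9.51 + 7.06 = 21.34 m.
Σ(b_i/K_i) = 4.77/57.1 + 9.51/0.00913 + 7.06/2.32 = 1045 d.
K_eq = L / Σ(b_i/K_i) = 21.34 / 1045 = 0.02043 m/day.
Q = K_eq · A · (Δh/L) = 0.02043 × 1790 × (9.43/21.34) = 16.16 m³/day.

16.2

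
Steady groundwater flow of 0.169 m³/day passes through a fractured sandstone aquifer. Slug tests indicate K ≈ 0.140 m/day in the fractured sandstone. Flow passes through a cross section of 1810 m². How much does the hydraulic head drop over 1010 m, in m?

From Q = K·A·i, i = Q / (K·A) = 0.169 / (0.1400 × 1810) = 0.0006669.
Head loss Δh = i · L = 0.0006669 × 1010 = 0.6736 m.

0.674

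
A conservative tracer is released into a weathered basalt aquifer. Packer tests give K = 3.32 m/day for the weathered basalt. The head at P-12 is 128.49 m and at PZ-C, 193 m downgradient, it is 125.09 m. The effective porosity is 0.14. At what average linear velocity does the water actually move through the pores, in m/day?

0.418

Hydraulic gradient i = (128.49 − 125.09) / 193 = 3.4 / 193 = 0.01762.
Darcy flux q = K · i = 3.320 × 0.01762 = 0.05849 m/day.
Seepage velocity v = q / n_e = 0.05849 / 0.14 = 0.4178 m/day.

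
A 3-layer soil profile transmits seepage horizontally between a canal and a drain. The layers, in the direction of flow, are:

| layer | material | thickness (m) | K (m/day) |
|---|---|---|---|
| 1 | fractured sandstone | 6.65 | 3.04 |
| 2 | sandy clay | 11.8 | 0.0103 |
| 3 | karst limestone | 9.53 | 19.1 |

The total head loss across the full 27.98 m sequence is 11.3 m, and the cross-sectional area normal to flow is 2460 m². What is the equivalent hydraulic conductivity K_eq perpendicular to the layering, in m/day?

0.0244

Flow is perpendicular to layering, so the layers act in series and the equivalent K is the thickness-weighted harmonic mean.
Total thickness L = 6.65 + 11.8 + 9.53 = 27.98 m.
Σ(b_i/K_i) = 6.65/3.04 + 11.8/0.0103 + 9.53/19.1 = 1148 d.
K_eq = L / Σ(b_i/K_i) = 27.98 / 1148 = 0.02437 m/day.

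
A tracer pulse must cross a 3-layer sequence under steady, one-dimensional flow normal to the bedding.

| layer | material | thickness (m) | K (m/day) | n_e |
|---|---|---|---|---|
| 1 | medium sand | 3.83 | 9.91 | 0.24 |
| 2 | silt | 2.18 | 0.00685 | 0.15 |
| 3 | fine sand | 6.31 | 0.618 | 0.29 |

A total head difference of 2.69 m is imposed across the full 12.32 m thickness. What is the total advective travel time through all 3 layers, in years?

1.03

With flow normal to the layers, continuity requires the same specific discharge q through every layer.
Σ(b_i/K_i) = 3.83/9.91 + 2.18/0.00685 + 6.31/0.618 = 328.8 d.
q = Δh / Σ(b_i/K_i) = 2.69 / 328.8 = 0.008180 m/day.
In each layer the seepage velocity is v_i = q/n_i, so the layer transit time is t_i = b_i·n_i / q:
  layer 1 (medium sand): t_1 = 3.83 × 0.24 / 0.008180 = 112.4 d
  layer 2 (silt): t_2 = 2.18 × 0.15 / 0.008180 = 39.97 d
  layer 3 (fine sand): t_3 = 6.31 × 0.29 / 0.008180 = 223.7 d
Total t = Σ t_i = 376.0 days = 1.030 years.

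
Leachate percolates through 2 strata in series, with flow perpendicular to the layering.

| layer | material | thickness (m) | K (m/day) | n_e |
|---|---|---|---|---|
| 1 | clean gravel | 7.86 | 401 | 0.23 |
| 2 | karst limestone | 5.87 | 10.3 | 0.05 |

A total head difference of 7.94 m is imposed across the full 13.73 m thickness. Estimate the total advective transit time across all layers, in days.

0.156

With flow normal to the layers, continuity requires the same specific discharge q through every layer.
Σ(b_i/K_i) = 7.86/401 + 5.87/10.3 = 0.5895 d.
q = Δh / Σ(b_i/K_i) = 7.94 / 0.5895 = 13.47 m/day.
In each layer the seepage velocity is v_i = q/n_i, so the layer transit time is t_i = b_i·n_i / q:
  layer 1 (clean gravel): t_1 = 7.86 × 0.23 / 13.47 = 0.1342 d
  layer 2 (karst limestone): t_2 = 5.87 × 0.05 / 13.47 = 0.02179 d
Total t = Σ t_i = 0.1560 days.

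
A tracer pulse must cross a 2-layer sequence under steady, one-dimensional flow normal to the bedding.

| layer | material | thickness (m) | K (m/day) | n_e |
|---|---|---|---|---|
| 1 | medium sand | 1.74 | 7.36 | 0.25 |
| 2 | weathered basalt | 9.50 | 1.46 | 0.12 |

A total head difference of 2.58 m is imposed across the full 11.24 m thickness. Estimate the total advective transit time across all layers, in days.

With flow normal to the layers, continuity requires the same specific discharge q through every layer.
Σ(b_i/K_i) = 1.74/7.36 + 9.50/1.46 = 6.743 d.
q = Δh / Σ(b_i/K_i) = 2.58 / 6.743 = 0.3826 m/day.
In each layer the seepage velocity is v_i = q/n_i, so the layer transit time is t_i = b_i·n_i / q:
  layer 1 (medium sand): t_1 = 1.74 × 0.25 / 0.3826 = 1.137 d
  layer 2 (weathered basalt): t_2 = 9.50 × 0.12 / 0.3826 = 2.980 d
Total t = Σ t_i = 4.117 days.

4.12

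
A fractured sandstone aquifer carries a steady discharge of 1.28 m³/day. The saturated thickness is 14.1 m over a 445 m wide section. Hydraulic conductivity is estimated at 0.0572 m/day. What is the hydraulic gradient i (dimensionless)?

Cross-sectional area A = 445 × 14.1 = 6274 m².
From Q = K·A·i, i = Q / (K·A) = 1.28 / (0.05720 × 6274) = 0.003566.

0.00357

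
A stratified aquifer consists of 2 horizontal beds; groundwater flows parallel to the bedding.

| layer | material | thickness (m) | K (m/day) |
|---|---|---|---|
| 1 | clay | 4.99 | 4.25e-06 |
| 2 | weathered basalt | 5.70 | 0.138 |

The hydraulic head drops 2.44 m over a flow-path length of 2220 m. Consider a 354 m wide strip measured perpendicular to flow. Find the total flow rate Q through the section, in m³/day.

0.306

Flow is parallel to layering, so each bed carries its own Darcy discharge and the transmissivities add.
Σ(K_i·b_i) = 4.25e-06×4.99 + 0.138×5.70 = 0.7866 m²/day.
Hydraulic gradient i = Δh / L = 2.44 / 2220 = 0.001099.
Q = Σ(K_i·b_i) · W · i = 0.7866 × 354 × 0.001099 = 0.3061 m³/day.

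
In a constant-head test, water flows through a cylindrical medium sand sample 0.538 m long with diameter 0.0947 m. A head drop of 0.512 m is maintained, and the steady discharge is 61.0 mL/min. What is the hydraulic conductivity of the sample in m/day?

13.1

Cross-sectional area A = π·(d/2)² = π × (0.0947/2)² = 0.007044 m².
Convert discharge: 61.0 mL/min = 1.017e-06 m³/s.
Darcy's law rearranged: K = Q·L / (A·Δh) = 1.017e-06 × 0.538 / (0.007044 × 0.512) = 0.0001517 m/s = 13.10 m/day.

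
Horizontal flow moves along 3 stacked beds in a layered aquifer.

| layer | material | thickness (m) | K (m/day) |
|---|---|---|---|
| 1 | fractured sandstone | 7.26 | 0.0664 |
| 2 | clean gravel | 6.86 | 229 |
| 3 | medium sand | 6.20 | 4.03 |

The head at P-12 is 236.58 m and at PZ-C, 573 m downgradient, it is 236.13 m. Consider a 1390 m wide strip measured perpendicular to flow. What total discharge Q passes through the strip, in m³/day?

1740

Flow is parallel to layering, so each bed carries its own Darcy discharge and the transmissivities add.
Σ(K_i·b_i) = 0.0664×7.26 + 229×6.86 + 4.03×6.20 = 1596 m²/day.
Hydraulic gradient i = (236.58 − 236.13) / 573 = 0.45 / 573 = 0.0007853.
Q = Σ(K_i·b_i) · W · i = 1596 × 1390 × 0.0007853 = 1743 m³/day.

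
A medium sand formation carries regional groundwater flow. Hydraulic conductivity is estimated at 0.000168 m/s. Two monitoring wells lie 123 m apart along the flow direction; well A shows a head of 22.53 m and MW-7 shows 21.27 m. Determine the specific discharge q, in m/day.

Convert K: 0.000168 m/s × 86400 = 14.52 m/day.
Hydraulic gradient i = (22.53 − 21.27) / 123 = 1.26 / 123 = 0.01024.
Specific discharge q = K · i = 14.52 × 0.01024 = 0.1487 m/day.

0.149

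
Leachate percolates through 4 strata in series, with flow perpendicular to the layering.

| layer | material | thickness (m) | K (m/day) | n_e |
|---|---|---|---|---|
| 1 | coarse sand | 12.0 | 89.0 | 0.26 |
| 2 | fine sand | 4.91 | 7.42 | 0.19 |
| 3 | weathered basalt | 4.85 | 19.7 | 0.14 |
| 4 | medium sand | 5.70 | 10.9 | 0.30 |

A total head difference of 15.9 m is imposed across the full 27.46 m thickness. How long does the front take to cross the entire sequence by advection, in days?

With flow normal to the layers, continuity requires the same specific discharge q through every layer.
Σ(b_i/K_i) = 12.0/89.0 + 4.91/7.42 + 4.85/19.7 + 5.70/10.9 = 1.566 d.
q = Δh / Σ(b_i/K_i) = 15.9 / 1.566 = 10.16 m/day.
In each layer the seepage velocity is v_i = q/n_i, so the layer transit time is t_i = b_i·n_i / q:
  layer 1 (coarse sand): t_1 = 12.0 × 0.26 / 10.16 = 0.3072 d
  layer 2 (fine sand): t_2 = 4.91 × 0.19 / 10.16 = 0.09186 d
  layer 3 (weathered basalt): t_3 = 4.85 × 0.14 / 10.16 = 0.06686 d
  layer 4 (medium sand): t_4 = 5.70 × 0.30 / 10.16 = 0.1684 d
Total t = Σ t_i = 0.6343 days.

0.634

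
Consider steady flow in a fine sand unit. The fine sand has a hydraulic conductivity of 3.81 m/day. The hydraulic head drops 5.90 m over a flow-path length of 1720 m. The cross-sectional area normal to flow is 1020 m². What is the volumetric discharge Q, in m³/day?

Hydraulic gradient i = Δh / L = 5.90 / 1720 = 0.003430.
Darcy's law: Q = K · A · i = 3.810 × 1020 × 0.003430 = 13.33 m³/day.

13.3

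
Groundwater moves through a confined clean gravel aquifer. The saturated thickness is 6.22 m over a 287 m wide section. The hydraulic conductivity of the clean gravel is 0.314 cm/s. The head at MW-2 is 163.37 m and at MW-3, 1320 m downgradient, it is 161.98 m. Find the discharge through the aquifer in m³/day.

Convert K: 0.314 cm/s × 864 = 271.3 m/day.
Cross-sectional area A = 287 × 6.22 = 1785 m².
Hydraulic gradient i = (163.37 − 161.98) / 1320 = 1.39 / 1320 = 0.001053.
Darcy's law: Q = K · A · i = 271.3 × 1785 × 0.001053 = 510.0 m³/day.

510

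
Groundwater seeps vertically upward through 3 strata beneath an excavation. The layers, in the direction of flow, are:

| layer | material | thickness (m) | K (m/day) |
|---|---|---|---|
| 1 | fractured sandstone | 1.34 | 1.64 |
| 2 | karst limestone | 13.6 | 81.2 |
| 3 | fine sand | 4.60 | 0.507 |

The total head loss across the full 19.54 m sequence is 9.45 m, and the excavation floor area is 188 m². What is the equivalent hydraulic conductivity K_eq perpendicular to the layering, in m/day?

Flow is perpendicular to layering, so the layers act in series and the equivalent K is the thickness-weighted harmonic mean.
Total thickness L = 1.34 + 13.6 + 4.60 = 19.54 m.
Σ(b_i/K_i) = 1.34/1.64 + 13.6/81.2 + 4.60/0.507 = 10.06 d.
K_eq = L / Σ(b_i/K_i) = 19.54 / 10.06 = 1.943 m/day.

1.94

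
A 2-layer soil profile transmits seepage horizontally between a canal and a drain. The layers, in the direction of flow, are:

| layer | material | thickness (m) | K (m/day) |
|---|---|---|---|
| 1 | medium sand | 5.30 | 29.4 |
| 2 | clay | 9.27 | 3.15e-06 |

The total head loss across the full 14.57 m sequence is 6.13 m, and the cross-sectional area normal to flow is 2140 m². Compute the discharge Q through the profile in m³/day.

0.00446

Flow is perpendicular to layering, so the layers act in series and the equivalent K is the thickness-weighted harmonic mean.
Total thickness L = 5.30 + 9.27 = 14.57 m.
Σ(b_i/K_i) = 5.30/29.4 + 9.27/3.15e-06 = 2.943e+06 d.
K_eq = L / Σ(b_i/K_i) = 14.57 / 2.943e+06 = 4.951e-06 m/day.
Q = K_eq · A · (Δh/L) = 4.951e-06 × 2140 × (6.13/14.57) = 0.004458 m³/day.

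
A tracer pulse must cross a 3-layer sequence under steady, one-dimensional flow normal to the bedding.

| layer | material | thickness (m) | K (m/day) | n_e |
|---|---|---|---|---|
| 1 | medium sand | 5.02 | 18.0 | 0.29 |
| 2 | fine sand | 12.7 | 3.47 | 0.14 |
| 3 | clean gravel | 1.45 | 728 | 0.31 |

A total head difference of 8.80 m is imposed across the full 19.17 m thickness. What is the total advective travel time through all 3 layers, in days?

With flow normal to the layers, continuity requires the same specific discharge q through every layer.
Σ(b_i/K_i) = 5.02/18.0 + 12.7/3.47 + 1.45/728 = 3.941 d.
q = Δh / Σ(b_i/K_i) = 8.80 / 3.941 = 2.233 m/day.
In each layer the seepage velocity is v_i = q/n_i, so the layer transit time is t_i = b_i·n_i / q:
  layer 1 (medium sand): t_1 = 5.02 × 0.29 / 2.233 = 0.6519 d
  layer 2 (fine sand): t_2 = 12.7 × 0.14 / 2.233 = 0.7962 d
  layer 3 (clean gravel): t_3 = 1.45 × 0.31 / 2.233 = 0.2013 d
Total t = Σ t_i = 1.649 days.

1.65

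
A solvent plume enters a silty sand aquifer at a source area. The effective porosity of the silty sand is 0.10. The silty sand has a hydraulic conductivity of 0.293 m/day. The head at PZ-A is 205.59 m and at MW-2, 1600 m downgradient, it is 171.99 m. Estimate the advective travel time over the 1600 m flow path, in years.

71.2

Hydraulic gradient i = (205.59 − 171.99) / 1600 = 33.6 / 1600 = 0.02100.
Darcy flux q = K · i = 0.2930 × 0.02100 = 0.006153 m/day.
Seepage velocity v = q / n_e = 0.006153 / 0.10 = 0.06153 m/day.
Travel time t = L / v = 1600 / 0.06153 = 26004 days = 71.19 years.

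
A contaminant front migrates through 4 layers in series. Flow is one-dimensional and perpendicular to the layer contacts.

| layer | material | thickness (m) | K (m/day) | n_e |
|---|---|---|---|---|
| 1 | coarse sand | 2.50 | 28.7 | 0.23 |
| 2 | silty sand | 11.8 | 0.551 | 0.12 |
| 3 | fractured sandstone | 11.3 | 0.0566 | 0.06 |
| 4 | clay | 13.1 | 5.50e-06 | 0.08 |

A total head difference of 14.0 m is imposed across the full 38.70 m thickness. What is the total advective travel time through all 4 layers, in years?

1730

With flow normal to the layers, continuity requires the same specific discharge q through every layer.
Σ(b_i/K_i) = 2.50/28.7 + 11.8/0.551 + 11.3/0.0566 + 13.1/5.50e-06 = 2.382e+06 d.
q = Δh / Σ(b_i/K_i) = 14.0 / 2.382e+06 = 5.877e-06 m/day.
In each layer the seepage velocity is v_i = q/n_i, so the layer transit time is t_i = b_i·n_i / q:
  layer 1 (coarse sand): t_1 = 2.50 × 0.23 / 5.877e-06 = 97834 d
  layer 2 (silty sand): t_2 = 11.8 × 0.12 / 5.877e-06 = 2.409e+05 d
  layer 3 (fractured sandstone): t_3 = 11.3 × 0.06 / 5.877e-06 = 1.154e+05 d
  layer 4 (clay): t_4 = 13.1 × 0.08 / 5.877e-06 = 1.783e+05 d
Total t = Σ t_i = 6.324e+05 days = 1732 years.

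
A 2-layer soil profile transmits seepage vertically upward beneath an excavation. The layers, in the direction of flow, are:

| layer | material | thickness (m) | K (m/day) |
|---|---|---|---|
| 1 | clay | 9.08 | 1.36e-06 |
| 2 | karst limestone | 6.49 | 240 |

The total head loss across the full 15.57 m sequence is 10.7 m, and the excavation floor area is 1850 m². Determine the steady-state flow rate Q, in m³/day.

0.00296

Flow is perpendicular to layering, so the layers act in series and the equivalent K is the thickness-weighted harmonic mean.
Total thickness L = 9.08 + 6.49 = 15.57 m.
Σ(b_i/K_i) = 9.08/1.36e-06 + 6.49/240 = 6.676e+06 d.
K_eq = L / Σ(b_i/K_i) = 15.57 / 6.676e+06 = 2.332e-06 m/day.
Q = K_eq · A · (Δh/L) = 2.332e-06 × 1850 × (10.7/15.57) = 0.002965 m³/day.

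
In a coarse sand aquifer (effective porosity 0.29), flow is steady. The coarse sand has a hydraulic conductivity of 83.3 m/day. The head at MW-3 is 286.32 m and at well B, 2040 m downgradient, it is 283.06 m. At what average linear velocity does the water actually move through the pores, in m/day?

Hydraulic gradient i = (286.32 − 283.06) / 2040 = 3.26 / 2040 = 0.001598.
Darcy flux q = K · i = 83.30 × 0.001598 = 0.1331 m/day.
Seepage velocity v = q / n_e = 0.1331 / 0.29 = 0.4590 m/day.

0.459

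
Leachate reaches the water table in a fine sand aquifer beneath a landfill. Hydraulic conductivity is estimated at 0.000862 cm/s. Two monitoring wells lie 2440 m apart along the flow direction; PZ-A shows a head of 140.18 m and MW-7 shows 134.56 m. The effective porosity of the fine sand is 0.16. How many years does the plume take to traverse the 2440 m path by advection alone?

Convert K: 0.000862 cm/s × 864 = 0.7448 m/day.
Hydraulic gradient i = (140.18 − 134.56) / 2440 = 5.62 / 2440 = 0.002303.
Darcy flux q = K · i = 0.7448 × 0.002303 = 0.001715 m/day.
Seepage velocity v = q / n_e = 0.001715 / 0.16 = 0.01072 m/day.
Travel time t = L / v = 2440 / 0.01072 = 2.276e+05 days = 623.1 years.

623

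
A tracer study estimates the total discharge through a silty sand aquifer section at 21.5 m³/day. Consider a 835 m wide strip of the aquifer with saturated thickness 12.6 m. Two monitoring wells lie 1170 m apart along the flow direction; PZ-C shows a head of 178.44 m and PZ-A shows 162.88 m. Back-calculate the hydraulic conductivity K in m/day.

0.154

Cross-sectional area A = 835 × 12.6 = 10521 m².
Hydraulic gradient i = (178.44 − 162.88) / 1170 = 15.56 / 1170 = 0.01330.
From Q = K·A·i, K = Q / (A·i) = 21.5 / (10521 × 0.01330) = 0.1537 m/day.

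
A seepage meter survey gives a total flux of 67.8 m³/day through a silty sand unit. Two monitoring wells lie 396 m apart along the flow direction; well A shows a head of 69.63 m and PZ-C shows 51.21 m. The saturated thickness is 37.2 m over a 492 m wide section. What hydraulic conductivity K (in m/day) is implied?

Cross-sectional area A = 492 × 37.2 = 18302 m².
Hydraulic gradient i = (69.63 − 51.21) / 396 = 18.42 / 396 = 0.04652.
From Q = K·A·i, K = Q / (A·i) = 67.8 / (18302 × 0.04652) = 0.07964 m/day.

0.0796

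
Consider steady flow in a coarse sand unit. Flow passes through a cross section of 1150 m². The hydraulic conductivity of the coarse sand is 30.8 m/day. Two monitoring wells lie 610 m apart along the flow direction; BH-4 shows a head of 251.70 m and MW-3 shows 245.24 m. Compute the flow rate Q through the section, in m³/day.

375

Hydraulic gradient i = (251.70 − 245.24) / 610 = 6.46 / 610 = 0.01059.
Darcy's law: Q = K · A · i = 30.80 × 1150 × 0.01059 = 375.1 m³/day.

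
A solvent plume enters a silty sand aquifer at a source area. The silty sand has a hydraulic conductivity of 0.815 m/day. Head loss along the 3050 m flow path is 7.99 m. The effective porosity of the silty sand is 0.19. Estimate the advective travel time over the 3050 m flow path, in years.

743

Hydraulic gradient i = Δh / L = 7.99 / 3050 = 0.002620.
Darcy flux q = K · i = 0.8150 × 0.002620 = 0.002135 m/day.
Seepage velocity v = q / n_e = 0.002135 / 0.19 = 0.01124 m/day.
Travel time t = L / v = 3050 / 0.01124 = 2.714e+05 days = 743.1 years.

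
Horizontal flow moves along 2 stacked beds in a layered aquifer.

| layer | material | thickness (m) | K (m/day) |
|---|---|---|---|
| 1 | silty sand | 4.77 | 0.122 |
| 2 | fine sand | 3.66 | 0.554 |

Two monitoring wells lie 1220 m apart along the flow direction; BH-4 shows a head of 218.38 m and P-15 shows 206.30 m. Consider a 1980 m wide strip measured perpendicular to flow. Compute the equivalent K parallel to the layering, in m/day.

Flow is parallel to layering, so each bed carries its own Darcy discharge and the transmissivities add.
Σ(K_i·b_i) = 0.122×4.77 + 0.554×3.66 = 2.610 m²/day.
Total thickness b = 8.430 m, so K_eq = Σ(K_i·b_i)/b = 0.3096 m/day.

0.310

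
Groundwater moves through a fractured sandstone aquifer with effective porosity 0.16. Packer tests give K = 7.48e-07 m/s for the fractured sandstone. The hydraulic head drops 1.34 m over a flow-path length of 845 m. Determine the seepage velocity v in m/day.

0.000641

Convert K: 7.48e-07 m/s × 86400 = 0.06463 m/day.
Hydraulic gradient i = Δh / L = 1.34 / 845 = 0.001586.
Darcy flux q = K · i = 0.06463 × 0.001586 = 0.0001025 m/day.
Seepage velocity v = q / n_e = 0.0001025 / 0.16 = 0.0006405 m/day.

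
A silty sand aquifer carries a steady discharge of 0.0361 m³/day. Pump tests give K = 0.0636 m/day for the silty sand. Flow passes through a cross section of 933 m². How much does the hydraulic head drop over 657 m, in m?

0.400

From Q = K·A·i, i = Q / (K·A) = 0.0361 / (0.06360 × 933.0) = 0.0006084.
Head loss Δh = i · L = 0.0006084 × 657 = 0.3997 m.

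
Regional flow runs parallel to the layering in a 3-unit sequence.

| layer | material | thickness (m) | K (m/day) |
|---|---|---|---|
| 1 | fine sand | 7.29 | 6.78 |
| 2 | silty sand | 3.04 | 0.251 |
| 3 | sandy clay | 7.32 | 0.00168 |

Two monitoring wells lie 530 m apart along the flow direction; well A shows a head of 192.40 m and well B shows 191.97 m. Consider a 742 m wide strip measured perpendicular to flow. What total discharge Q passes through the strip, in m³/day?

30.2

Flow is parallel to layering, so each bed carries its own Darcy discharge and the transmissivities add.
Σ(K_i·b_i) = 6.78×7.29 + 0.251×3.04 + 0.00168×7.32 = 50.20 m²/day.
Hydraulic gradient i = (192.40 − 191.97) / 530 = 0.43 / 530 = 0.0008113.
Q = Σ(K_i·b_i) · W · i = 50.20 × 742 × 0.0008113 = 30.22 m³/day.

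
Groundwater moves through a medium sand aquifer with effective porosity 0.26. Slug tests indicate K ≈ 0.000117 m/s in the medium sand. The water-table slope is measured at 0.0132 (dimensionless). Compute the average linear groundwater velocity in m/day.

Convert K: 0.000117 m/s × 86400 = 10.11 m/day.
Hydraulic gradient i = 0.0132.
Darcy flux q = K · i = 10.11 × 0.01320 = 0.1334 m/day.
Seepage velocity v = q / n_e = 0.1334 / 0.26 = 0.5132 m/day.

0.513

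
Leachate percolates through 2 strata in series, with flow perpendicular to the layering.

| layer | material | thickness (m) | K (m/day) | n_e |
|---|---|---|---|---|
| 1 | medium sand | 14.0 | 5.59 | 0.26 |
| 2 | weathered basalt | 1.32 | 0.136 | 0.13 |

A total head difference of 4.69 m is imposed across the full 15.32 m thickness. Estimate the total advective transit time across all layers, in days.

9.92

With flow normal to the layers, continuity requires the same specific discharge q through every layer.
Σ(b_i/K_i) = 14.0/5.59 + 1.32/0.136 = 12.21 d.
q = Δh / Σ(b_i/K_i) = 4.69 / 12.21 = 0.3841 m/day.
In each layer the seepage velocity is v_i = q/n_i, so the layer transit time is t_i = b_i·n_i / q:
  layer 1 (medium sand): t_1 = 14.0 × 0.26 / 0.3841 = 9.477 d
  layer 2 (weathered basalt): t_2 = 1.32 × 0.13 / 0.3841 = 0.4468 d
Total t = Σ t_i = 9.923 days.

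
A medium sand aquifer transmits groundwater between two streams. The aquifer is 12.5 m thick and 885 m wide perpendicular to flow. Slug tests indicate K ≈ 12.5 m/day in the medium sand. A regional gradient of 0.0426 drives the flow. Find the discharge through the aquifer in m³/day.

5890

Cross-sectional area A = 885 × 12.5 = 11062 m².
Hydraulic gradient i = 0.0426.
Darcy's law: Q = K · A · i = 12.50 × 11062 × 0.04260 = 5891 m³/day.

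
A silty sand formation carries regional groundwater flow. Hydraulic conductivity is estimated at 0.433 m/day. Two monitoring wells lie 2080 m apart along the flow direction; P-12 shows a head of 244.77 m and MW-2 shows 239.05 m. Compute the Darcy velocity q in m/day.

0.00119

Hydraulic gradient i = (244.77 − 239.05) / 2080 = 5.72 / 2080 = 0.002750.
Specific discharge q = K · i = 0.4330 × 0.002750 = 0.001191 m/day.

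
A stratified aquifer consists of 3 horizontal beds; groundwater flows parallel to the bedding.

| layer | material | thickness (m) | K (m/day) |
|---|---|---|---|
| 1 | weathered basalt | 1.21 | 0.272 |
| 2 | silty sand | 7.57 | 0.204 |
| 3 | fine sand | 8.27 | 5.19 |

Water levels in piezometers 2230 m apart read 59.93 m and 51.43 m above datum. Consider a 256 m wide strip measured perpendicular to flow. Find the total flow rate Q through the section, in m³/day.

Flow is parallel to layering, so each bed carries its own Darcy discharge and the transmissivities add.
Σ(K_i·b_i) = 0.272×1.21 + 0.204×7.57 + 5.19×8.27 = 44.79 m²/day.
Hydraulic gradient i = (59.93 − 51.43) / 2230 = 8.5 / 2230 = 0.003812.
Q = Σ(K_i·b_i) · W · i = 44.79 × 256 × 0.003812 = 43.71 m³/day.

43.7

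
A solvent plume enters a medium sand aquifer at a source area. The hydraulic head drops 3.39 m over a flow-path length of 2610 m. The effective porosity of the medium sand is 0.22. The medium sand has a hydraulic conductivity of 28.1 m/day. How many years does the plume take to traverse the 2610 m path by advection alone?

43.1

Hydraulic gradient i = Δh / L = 3.39 / 2610 = 0.001299.
Darcy flux q = K · i = 28.10 × 0.001299 = 0.03650 m/day.
Seepage velocity v = q / n_e = 0.03650 / 0.22 = 0.1659 m/day.
Travel time t = L / v = 2610 / 0.1659 = 15732 days = 43.07 years.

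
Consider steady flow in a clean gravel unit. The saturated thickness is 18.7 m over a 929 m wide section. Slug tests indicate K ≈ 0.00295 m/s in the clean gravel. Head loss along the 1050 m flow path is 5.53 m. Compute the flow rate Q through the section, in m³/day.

23300

Convert K: 0.00295 m/s × 86400 = 254.9 m/day.
Cross-sectional area A = 929 × 18.7 = 17372 m².
Hydraulic gradient i = Δh / L = 5.53 / 1050 = 0.005267.
Darcy's law: Q = K · A · i = 254.9 × 17372 × 0.005267 = 23320 m³/day.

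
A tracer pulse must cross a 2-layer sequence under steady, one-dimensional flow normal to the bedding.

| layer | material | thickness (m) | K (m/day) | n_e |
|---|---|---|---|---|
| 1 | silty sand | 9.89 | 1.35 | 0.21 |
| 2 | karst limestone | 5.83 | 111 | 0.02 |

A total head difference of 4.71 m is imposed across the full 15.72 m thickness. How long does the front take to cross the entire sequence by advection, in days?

3.44

With flow normal to the layers, continuity requires the same specific discharge q through every layer.
Σ(b_i/K_i) = 9.89/1.35 + 5.83/111 = 7.378 d.
q = Δh / Σ(b_i/K_i) = 4.71 / 7.378 = 0.6383 m/day.
In each layer the seepage velocity is v_i = q/n_i, so the layer transit time is t_i = b_i·n_i / q:
  layer 1 (silty sand): t_1 = 9.89 × 0.21 / 0.6383 = 3.254 d
  layer 2 (karst limestone): t_2 = 5.83 × 0.02 / 0.6383 = 0.1827 d
Total t = Σ t_i = 3.436 days.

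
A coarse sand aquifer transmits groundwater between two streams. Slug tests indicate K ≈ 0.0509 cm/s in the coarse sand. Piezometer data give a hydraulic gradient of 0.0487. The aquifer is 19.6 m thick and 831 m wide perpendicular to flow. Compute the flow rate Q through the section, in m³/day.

34900

Convert K: 0.0509 cm/s × 864 = 43.98 m/day.
Cross-sectional area A = 831 × 19.6 = 16288 m².
Hydraulic gradient i = 0.0487.
Darcy's law: Q = K · A · i = 43.98 × 16288 × 0.04870 = 34883 m³/day.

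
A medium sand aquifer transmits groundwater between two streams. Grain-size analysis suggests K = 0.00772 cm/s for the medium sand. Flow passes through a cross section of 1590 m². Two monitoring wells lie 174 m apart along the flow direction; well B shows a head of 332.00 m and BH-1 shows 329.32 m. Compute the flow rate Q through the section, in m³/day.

Convert K: 0.00772 cm/s × 864 = 6.670 m/day.
Hydraulic gradient i = (332.00 − 329.32) / 174 = 2.68 / 174 = 0.01540.
Darcy's law: Q = K · A · i = 6.670 × 1590 × 0.01540 = 163.3 m³/day.

163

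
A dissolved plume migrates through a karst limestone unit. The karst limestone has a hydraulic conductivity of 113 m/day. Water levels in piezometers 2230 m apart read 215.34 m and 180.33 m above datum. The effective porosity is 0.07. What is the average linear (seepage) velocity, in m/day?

25.3

Hydraulic gradient i = (215.34 − 180.33) / 2230 = 35.01 / 2230 = 0.01570.
Darcy flux q = K · i = 113.0 × 0.01570 = 1.774 m/day.
Seepage velocity v = q / n_e = 1.774 / 0.07 = 25.34 m/day.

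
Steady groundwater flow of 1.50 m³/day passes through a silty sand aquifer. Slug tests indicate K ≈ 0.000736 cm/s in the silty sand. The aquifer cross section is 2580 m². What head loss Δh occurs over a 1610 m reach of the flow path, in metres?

1.47

Convert K: 0.000736 cm/s × 864 = 0.6359 m/day.
From Q = K·A·i, i = Q / (K·A) = 1.50 / (0.6359 × 2580) = 0.0009143.
Head loss Δh = i · L = 0.0009143 × 1610 = 1.472 m.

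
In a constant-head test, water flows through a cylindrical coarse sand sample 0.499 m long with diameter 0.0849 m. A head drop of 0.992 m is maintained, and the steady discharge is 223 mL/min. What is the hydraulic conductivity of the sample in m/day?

28.5

Cross-sectional area A = π·(d/2)² = π × (0.0849/2)² = 0.005661 m².
Convert discharge: 223 mL/min = 3.717e-06 m³/s.
Darcy's law rearranged: K = Q·L / (A·Δh) = 3.717e-06 × 0.499 / (0.005661 × 0.992) = 0.0003302 m/s = 28.53 m/day.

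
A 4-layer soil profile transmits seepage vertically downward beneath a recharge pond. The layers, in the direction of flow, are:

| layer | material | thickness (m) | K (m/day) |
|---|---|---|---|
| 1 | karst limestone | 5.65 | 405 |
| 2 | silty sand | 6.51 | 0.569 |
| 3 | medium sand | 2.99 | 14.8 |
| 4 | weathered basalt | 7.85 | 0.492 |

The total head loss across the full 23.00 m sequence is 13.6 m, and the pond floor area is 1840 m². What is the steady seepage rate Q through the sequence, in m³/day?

Flow is perpendicular to layering, so the layers act in series and the equivalent K is the thickness-weighted harmonic mean.
Total thickness L = 5.65 + 6.51 + 2.99 + 7.85 = 23.00 m.
Σ(b_i/K_i) = 5.65/405 + 6.51/0.569 + 2.99/14.8 + 7.85/0.492 = 27.61 d.
K_eq = L / Σ(b_i/K_i) = 23.00 / 27.61 = 0.8330 m/day.
Q = K_eq · A · (Δh/L) = 0.8330 × 1840 × (13.6/23.00) = 906.3 m³/day.

906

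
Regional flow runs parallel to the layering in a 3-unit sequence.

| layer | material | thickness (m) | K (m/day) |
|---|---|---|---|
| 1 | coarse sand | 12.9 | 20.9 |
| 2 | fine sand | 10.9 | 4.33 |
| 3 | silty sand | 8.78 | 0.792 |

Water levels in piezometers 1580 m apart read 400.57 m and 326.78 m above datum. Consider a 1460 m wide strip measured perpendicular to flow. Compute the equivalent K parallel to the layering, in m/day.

Flow is parallel to layering, so each bed carries its own Darcy discharge and the transmissivities add.
Σ(K_i·b_i) = 20.9×12.9 + 4.33×10.9 + 0.792×8.78 = 323.8 m²/day.
Total thickness b = 32.58 m, so K_eq = Σ(K_i·b_i)/b = 9.937 m/day.

9.94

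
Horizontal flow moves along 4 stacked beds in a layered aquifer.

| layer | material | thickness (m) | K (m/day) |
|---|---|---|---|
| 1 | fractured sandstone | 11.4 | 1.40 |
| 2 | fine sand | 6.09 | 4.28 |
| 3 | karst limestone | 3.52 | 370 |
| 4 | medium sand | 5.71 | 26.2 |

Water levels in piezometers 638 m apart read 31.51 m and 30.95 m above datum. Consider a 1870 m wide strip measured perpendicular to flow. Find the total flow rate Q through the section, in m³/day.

2450

Flow is parallel to layering, so each bed carries its own Darcy discharge and the transmissivities add.
Σ(K_i·b_i) = 1.40×11.4 + 4.28×6.09 + 370×3.52 + 26.2×5.71 = 1494 m²/day.
Hydraulic gradient i = (31.51 − 30.95) / 638 = 0.56 / 638 = 0.0008777.
Q = Σ(K_i·b_i) · W · i = 1494 × 1870 × 0.0008777 = 2452 m³/day.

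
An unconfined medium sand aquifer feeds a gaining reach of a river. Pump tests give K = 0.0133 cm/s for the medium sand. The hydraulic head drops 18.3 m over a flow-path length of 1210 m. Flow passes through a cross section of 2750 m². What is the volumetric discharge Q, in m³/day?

478

Convert K: 0.0133 cm/s × 864 = 11.49 m/day.
Hydraulic gradient i = Δh / L = 18.3 / 1210 = 0.01512.
Darcy's law: Q = K · A · i = 11.49 × 2750 × 0.01512 = 477.9 m³/day.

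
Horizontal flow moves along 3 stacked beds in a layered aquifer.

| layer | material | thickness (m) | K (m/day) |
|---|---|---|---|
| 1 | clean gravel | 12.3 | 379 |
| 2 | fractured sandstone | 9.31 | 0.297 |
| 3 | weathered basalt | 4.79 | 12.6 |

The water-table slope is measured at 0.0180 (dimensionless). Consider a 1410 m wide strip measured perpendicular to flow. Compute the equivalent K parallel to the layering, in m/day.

Flow is parallel to layering, so each bed carries its own Darcy discharge and the transmissivities add.
Σ(K_i·b_i) = 379×12.3 + 0.297×9.31 + 12.6×4.79 = 4725 m²/day.
Total thickness b = 26.40 m, so K_eq = Σ(K_i·b_i)/b = 179.0 m/day.

179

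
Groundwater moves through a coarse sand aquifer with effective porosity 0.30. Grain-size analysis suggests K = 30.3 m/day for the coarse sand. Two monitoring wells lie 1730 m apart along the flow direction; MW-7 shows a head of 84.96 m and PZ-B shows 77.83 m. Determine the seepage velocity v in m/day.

0.416

Hydraulic gradient i = (84.96 − 77.83) / 1730 = 7.13 / 1730 = 0.004121.
Darcy flux q = K · i = 30.30 × 0.004121 = 0.1249 m/day.
Seepage velocity v = q / n_e = 0.1249 / 0.30 = 0.4163 m/day.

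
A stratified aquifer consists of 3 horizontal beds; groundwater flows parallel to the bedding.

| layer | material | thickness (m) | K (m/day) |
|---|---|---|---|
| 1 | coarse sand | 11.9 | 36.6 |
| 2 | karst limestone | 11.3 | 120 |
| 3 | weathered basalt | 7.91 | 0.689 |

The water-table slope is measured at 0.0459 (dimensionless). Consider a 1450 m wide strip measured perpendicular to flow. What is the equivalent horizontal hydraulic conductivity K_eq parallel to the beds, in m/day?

57.8

Flow is parallel to layering, so each bed carries its own Darcy discharge and the transmissivities add.
Σ(K_i·b_i) = 36.6×11.9 + 120×11.3 + 0.689×7.91 = 1797 m²/day.
Total thickness b = 31.11 m, so K_eq = Σ(K_i·b_i)/b = 57.76 m/day.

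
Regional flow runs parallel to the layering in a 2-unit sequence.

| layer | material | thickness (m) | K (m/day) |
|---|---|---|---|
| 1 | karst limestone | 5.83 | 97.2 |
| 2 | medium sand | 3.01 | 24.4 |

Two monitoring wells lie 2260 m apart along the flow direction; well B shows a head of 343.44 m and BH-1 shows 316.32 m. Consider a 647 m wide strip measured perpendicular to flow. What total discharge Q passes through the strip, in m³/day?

4970

Flow is parallel to layering, so each bed carries its own Darcy discharge and the transmissivities add.
Σ(K_i·b_i) = 97.2×5.83 + 24.4×3.01 = 640.1 m²/day.
Hydraulic gradient i = (343.44 − 316.32) / 2260 = 27.12 / 2260 = 0.01200.
Q = Σ(K_i·b_i) · W · i = 640.1 × 647 × 0.01200 = 4970 m³/day.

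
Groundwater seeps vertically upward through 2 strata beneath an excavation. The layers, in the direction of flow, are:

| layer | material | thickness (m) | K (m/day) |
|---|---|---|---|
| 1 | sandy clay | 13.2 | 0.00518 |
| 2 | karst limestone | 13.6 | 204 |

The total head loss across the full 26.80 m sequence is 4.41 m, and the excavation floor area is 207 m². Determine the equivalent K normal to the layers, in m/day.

Flow is perpendicular to layering, so the layers act in series and the equivalent K is the thickness-weighted harmonic mean.
Total thickness L = 13.2 + 13.6 = 26.80 m.
Σ(b_i/K_i) = 13.2/0.00518 + 13.6/204 = 2548 d.
K_eq = L / Σ(b_i/K_i) = 26.80 / 2548 = 0.01052 m/day.

0.0105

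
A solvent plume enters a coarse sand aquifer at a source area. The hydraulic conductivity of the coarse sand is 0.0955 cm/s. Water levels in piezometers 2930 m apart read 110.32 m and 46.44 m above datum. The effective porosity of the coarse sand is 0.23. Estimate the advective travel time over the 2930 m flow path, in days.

375

Convert K: 0.0955 cm/s × 864 = 82.51 m/day.
Hydraulic gradient i = (110.32 − 46.44) / 2930 = 63.88 / 2930 = 0.02180.
Darcy flux q = K · i = 82.51 × 0.02180 = 1.799 m/day.
Seepage velocity v = q / n_e = 1.799 / 0.23 = 7.821 m/day.
Travel time t = L / v = 2930 / 7.821 = 374.6 days.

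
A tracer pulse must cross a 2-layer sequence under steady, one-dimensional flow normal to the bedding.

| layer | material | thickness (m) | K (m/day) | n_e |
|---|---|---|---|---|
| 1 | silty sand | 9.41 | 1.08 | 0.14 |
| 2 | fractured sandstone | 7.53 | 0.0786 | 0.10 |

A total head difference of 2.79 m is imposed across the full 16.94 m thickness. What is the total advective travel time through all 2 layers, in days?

With flow normal to the layers, continuity requires the same specific discharge q through every layer.
Σ(b_i/K_i) = 9.41/1.08 + 7.53/0.0786 = 104.5 d.
q = Δh / Σ(b_i/K_i) = 2.79 / 104.5 = 0.02669 m/day.
In each layer the seepage velocity is v_i = q/n_i, so the layer transit time is t_i = b_i·n_i / q:
  layer 1 (silty sand): t_1 = 9.41 × 0.14 / 0.02669 = 49.35 d
  layer 2 (fractured sandstone): t_2 = 7.53 × 0.10 / 0.02669 = 28.21 d
Total t = Σ t_i = 77.56 days.

77.6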